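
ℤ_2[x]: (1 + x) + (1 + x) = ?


Add coefficients mod 2:
x^0: 1 + 1 = 0 (mod 2)
x^1: 1 + 1 = 0 (mod 2)
Result: 0

f + g = 0


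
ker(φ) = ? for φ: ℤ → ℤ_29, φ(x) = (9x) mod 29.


Kernel = preimage of identity
ker(φ) = {x ∈ ℤ : 9x ≡ 0 (mod 29)}. gcd(9,29) = 1, so 9x ≡ 0 (mod 29) ⟺ x ≡ 0 (mod 29/1 = 29). Hence ker(φ) = 29ℤ

ker(φ) = 29ℤ


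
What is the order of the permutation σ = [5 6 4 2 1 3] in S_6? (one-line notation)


Cycle decomposition: (1 5) (2 6 3 4)
Cycle lengths: 2, 4
Order = lcm(2, 4) = 4

ord(σ) = 4


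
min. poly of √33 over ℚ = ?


√33 satisfies x² - 33 = 0, irreducible over ℚ since 33 is squarefree

Minimal polynomial: x² - 33


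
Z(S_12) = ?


Z(G) = {g ∈ G | gx = xg for all x ∈ G}
S_n is non-abelian for n ≥ 3; Z(S_12) is trivial

Z(S_12) = {e}


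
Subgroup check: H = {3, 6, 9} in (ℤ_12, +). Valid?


Subgroup test for H = {3, 6, 9} in (ℤ_12, +):
(1) 0 ∈ H? No
(2) Closure: for all a,b ∈ H, (a+b) mod 12 ∈ H? No  [counterexample: 3 + 9 = 0 ∉ H]
(3) Inverses: for all a ∈ H, -a mod 12 ∈ H? Yes

No, H is not a subgroup of ℤ_12


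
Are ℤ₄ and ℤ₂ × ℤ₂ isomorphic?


Comparing ℤ₄ and ℤ₂ × ℤ₂:
ℤ₄ has an element of order 4; ℤ₂×ℤ₂ has exponent 2

No, ℤ₄ ≇ ℤ₂ × ℤ₂


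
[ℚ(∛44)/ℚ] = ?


∛44 has minimal polynomial x³ - 44 (irreducible over ℚ since 44 is not a perfect cube)

[ℚ(∛44)/ℚ] = 3


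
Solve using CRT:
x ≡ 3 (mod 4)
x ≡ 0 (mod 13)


m₁ = 4, m₂ = 13, gcd = 1, so CRT applies. M = m₁·m₂ = 52
Let M₁ = M/m₁ = 13, M₂ = M/m₂ = 4
Find y₁ ≡ M₁⁻¹ (mod m₁): 13⁻¹ ≡ 1 (mod 4)
Find y₂ ≡ M₂⁻¹ (mod m₂): 4⁻¹ ≡ 10 (mod 13)
x = a₁·M₁·y₁ + a₂·M₂·y₂ = 3·13·1 + 0·4·10 = 39
Reduce mod 52: x ≡ 39
Check: 39 mod 4 = 3 ✓, 39 mod 13 = 0 ✓

x ≡ 39 (mod 52)


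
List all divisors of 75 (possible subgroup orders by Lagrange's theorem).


Lagrange's theorem: |H| divides |G|
|G| = 75
Divisors of 75: 1, 3, 5, 15, 25, 75

Possible subgroup orders: {1, 3, 5, 15, 25, 75}


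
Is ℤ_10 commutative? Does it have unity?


ℤ_10 is a commutative ring with unity 1; 10 = 2×5 is composite, so 2·5 ≡ 0 gives zero divisors (not an integral domain)
Commutative: Yes
Integral domain: No
Has unity: Yes

ℤ_10: Commutative=Yes, Unity=Yes


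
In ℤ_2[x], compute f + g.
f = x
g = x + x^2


Add coefficients mod 2:
x^0: 0 + 0 = 0 (mod 2)
x^1: 1 + 1 = 0 (mod 2)
x^2: 0 + 1 = 1 (mod 2)
Result: x^2

f + g = x^2


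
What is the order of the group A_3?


|A_n| = n!/2 (even permutations)
|A_3| = 3!/2 = 6/2 = 3

|A_3| = 3


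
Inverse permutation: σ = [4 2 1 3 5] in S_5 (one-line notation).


To find σ⁻¹, swap domain and range:
σ(1) = 4 → σ⁻¹(4) = 1
σ(2) = 2 → σ⁻¹(2) = 2
σ(3) = 1 → σ⁻¹(1) = 3
σ(4) = 3 → σ⁻¹(3) = 4
σ(5) = 5 → σ⁻¹(5) = 5

σ⁻¹ = [3 2 4 1 5]


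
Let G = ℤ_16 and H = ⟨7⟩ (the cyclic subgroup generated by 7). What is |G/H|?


|⟨7⟩| = n / gcd(7, 16) = 16 / 1 = 16
H is normal (ℤ_16 is abelian).
|G/H| = |G| / |H| = 16 / 16 = 1

|G/H| = 1


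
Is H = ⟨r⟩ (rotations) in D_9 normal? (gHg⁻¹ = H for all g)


H = ⟨r⟩ (rotations) in D_9
The rotation subgroup ⟨r⟩ has index 2 in D_9, so it is normal

Yes, normal subgroup


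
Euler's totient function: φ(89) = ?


Factor n: 89 = 89
φ(n) = n · ∏(1 - 1/p) over distinct primes p | n
φ(89) = 89 · (1 - 1/89) = 88

φ(89) = 88


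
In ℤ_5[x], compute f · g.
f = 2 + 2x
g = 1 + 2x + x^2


Expand and collect like terms; reduce coefficients mod 5:
x^0: 2·1 = 2 ≡ 2 (mod 5)
x^1: 2·2 + 2·1 = 6 ≡ 1 (mod 5)
x^2: 2·1 + 2·2 = 6 ≡ 1 (mod 5)
x^3: 2·1 = 2 ≡ 2 (mod 5)
Result: 2 + x + x^2 + 2x^3

f · g = 2 + x + x^2 + 2x^3


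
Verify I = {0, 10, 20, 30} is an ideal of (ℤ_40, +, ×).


Check ideal conditions for I = {0, 10, 20, 30} in ℤ_40:
(1) I is an additive subgroup? Yes
(2) For r ∈ ℤ_40 and a ∈ I: r·a ∈ I? Yes

Yes, I is an ideal of ℤ_40


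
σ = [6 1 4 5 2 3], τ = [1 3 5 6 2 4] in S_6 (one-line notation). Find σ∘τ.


σ∘τ: apply τ first, then σ
1 →τ 1 →σ 6
2 →τ 3 →σ 4
3 →τ 5 →σ 2
4 →τ 6 →σ 3
5 →τ 2 →σ 1
6 →τ 4 →σ 5

σ∘τ = [6 4 2 3 1 5]


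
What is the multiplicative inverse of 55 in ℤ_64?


Use the extended Euclidean algorithm to write 1 = 55·s + 64·t; then s mod 64 is the inverse.
Euclidean algorithm:
  55 = 0·64 + 55
  64 = 1·55 + 9
  55 = 6·9 + 1
  9 = 9·1 + 0
gcd(55,64) = 1
Back-substitution gives: 55·(7) + 64·(-6) = 1
So 55⁻¹ ≡ 7 ≡ 7 (mod 64)
Check: 55 × 7 = 385 ≡ 1 (mod 64) ✓

55⁻¹ ≡ 7 (mod 64)


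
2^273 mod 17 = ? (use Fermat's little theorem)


Fermat's little theorem: if p is prime and gcd(a,p)=1, then a^(p-1) ≡ 1 (mod p)
p = 17 is prime, gcd(2,17) = 1
Reduce exponent: 273 mod 16 = 1
So 2^273 ≡ 2^1 (mod 17)
2^1 mod 17 = 2

2^273 ≡ 2 (mod 17)


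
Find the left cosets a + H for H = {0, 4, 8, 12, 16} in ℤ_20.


H = {0, 4, 8, 12, 16}, |H| = 5
Number of cosets = |G|/|H| = 20/5 = 4
0 + H = {0, 4, 8, 12, 16}
1 + H = {1, 5, 9, 13, 17}
2 + H = {2, 6, 10, 14, 18}
3 + H = {3, 7, 11, 15, 19}

Cosets: 0+H={0,4,8,12,16}; 1+H={1,5,9,13,17}; 2+H={2,6,10,14,18}; 3+H={3,7,11,15,19}


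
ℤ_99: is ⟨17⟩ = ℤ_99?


g generates ℤ_n iff gcd(g, n) = 1
gcd(17, 99) = 1
Since gcd = 1, 17 is a generator.

Yes, 17 generates ℤ_99


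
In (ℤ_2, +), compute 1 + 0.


Operation: addition mod 2
1 + 0 = (a + b) mod 2 with a = 1, b = 0

1 + 0 = 1


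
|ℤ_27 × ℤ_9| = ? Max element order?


|ℤ_27 × ℤ_9| = 27 × 9 = 243
Max element order = lcm(27,9) = 27
Cyclic? No (gcd=9)

|ℤ_27×ℤ_9| = 243, max element order = 27


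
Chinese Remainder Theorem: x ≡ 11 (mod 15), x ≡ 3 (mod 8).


m₁ = 15, m₂ = 8, gcd = 1, so CRT applies. M = m₁·m₂ = 120
Let M₁ = M/m₁ = 8, M₂ = M/m₂ = 15
Find y₁ ≡ M₁⁻¹ (mod m₁): 8⁻¹ ≡ 2 (mod 15)
Find y₂ ≡ M₂⁻¹ (mod m₂): 15⁻¹ ≡ 7 (mod 8)
x = a₁·M₁·y₁ + a₂·M₂·y₂ = 11·8·2 + 3·15·7 = 491
Reduce mod 120: x ≡ 11
Check: 11 mod 15 = 11 ✓, 11 mod 8 = 3 ✓

x ≡ 11 (mod 120)


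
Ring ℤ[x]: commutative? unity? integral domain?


Polynomial ring over ℤ (an integral domain) is a commutative integral domain with unity 1
Commutative: Yes
Integral domain: Yes
Has unity: Yes

ℤ[x]: Commutative=Yes, Unity=Yes


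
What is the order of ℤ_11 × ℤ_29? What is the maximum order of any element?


|ℤ_11 × ℤ_29| = 11 × 29 = 319
Max element order = lcm(11,29) = 319
Cyclic? Yes (gcd=1)

|ℤ_11×ℤ_29| = 319, max element order = 319


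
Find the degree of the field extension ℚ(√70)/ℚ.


√70 has minimal polynomial x² - 70 (irreducible over ℚ since 70 is squarefree)

[ℚ(√70)/ℚ] = 2


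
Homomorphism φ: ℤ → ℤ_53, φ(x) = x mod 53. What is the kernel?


Kernel = preimage of identity
ker(φ) = {x ∈ ℤ : x ≡ 0 (mod 53)} = 53ℤ = {0, ±53, ±106, ...}

ker(φ) = 53ℤ


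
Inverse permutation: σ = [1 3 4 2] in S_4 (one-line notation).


To find σ⁻¹, swap domain and range:
σ(1) = 1 → σ⁻¹(1) = 1
σ(2) = 3 → σ⁻¹(3) = 2
σ(3) = 4 → σ⁻¹(4) = 3
σ(4) = 2 → σ⁻¹(2) = 4

σ⁻¹ = [1 4 2 3]


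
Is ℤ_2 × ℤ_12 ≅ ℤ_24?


Comparing ℤ_2 × ℤ_12 and ℤ_24:
gcd(2,12) = 2 ≠ 1. Max element order in ℤ_2×ℤ_12 is lcm(2,12) = 12 < 24, so it has no element of order 24

No, ℤ_2 × ℤ_12 ≇ ℤ_24


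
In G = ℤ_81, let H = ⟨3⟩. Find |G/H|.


|⟨3⟩| = n / gcd(3, 81) = 81 / 3 = 27
H is normal (ℤ_81 is abelian).
|G/H| = |G| / |H| = 81 / 27 = 3

|G/H| = 3


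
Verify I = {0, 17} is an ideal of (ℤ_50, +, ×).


Check ideal conditions for I = {0, 17} in ℤ_50:
(1) I is an additive subgroup? No
(2) For r ∈ ℤ_50 and a ∈ I: r·a ∈ I? No  [counterexample: r=2, a=17, r·a mod 50 = 34 ∉ I]

No, I is not an ideal of ℤ_50


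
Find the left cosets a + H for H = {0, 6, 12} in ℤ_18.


H = {0, 6, 12}, |H| = 3
Number of cosets = |G|/|H| = 18/3 = 6
0 + H = {0, 6, 12}
1 + H = {1, 7, 13}
2 + H = {2, 8, 14}
3 + H = {3, 9, 15}
4 + H = {4, 10, 16}
5 + H = {5, 11, 17}

Cosets: 0+H={0,6,12}; 1+H={1,7,13}; 2+H={2,8,14}; 3+H={3,9,15}; 4+H={4,10,16}; 5+H={5,11,17}


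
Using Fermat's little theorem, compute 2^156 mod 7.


Fermat's little theorem: if p is prime and gcd(a,p)=1, then a^(p-1) ≡ 1 (mod p)
p = 7 is prime, gcd(2,7) = 1
Reduce exponent: 156 mod 6 = 0
So 2^156 ≡ 2^0 (mod 7)
2^0 = 1

2^156 ≡ 1 (mod 7)


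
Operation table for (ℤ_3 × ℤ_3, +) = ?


Elements: {(0,0), (0,1), (0,2), (1,0), (1,1), (1,2), (2,0), (2,1), (2,2)}
Operation: componentwise addition mod (3, 3)
Entry (a, b) = ((a₁+b₁) mod 3, (a₂+b₂) mod 3)

Cayley table:
      | (0,0) | (0,1) | (0,2) | (1,0) | (1,1) | (1,2) | (2,0) | (2,1) | (2,2)
(0,0) | (0,0) | (0,1) | (0,2) | (1,0) | (1,1) | (1,2) | (2,0) | (2,1) | (2,2)
(0,1) | (0,1) | (0,2) | (0,0) | (1,1) | (1,2) | (1,0) | (2,1) | (2,2) | (2,0)
(0,2) | (0,2) | (0,0) | (0,1) | (1,2) | (1,0) | (1,1) | (2,2) | (2,0) | (2,1)
(1,0) | (1,0) | (1,1) | (1,2) | (2,0) | (2,1) | (2,2) | (0,0) | (0,1) | (0,2)
(1,1) | (1,1) | (1,2) | (1,0) | (2,1) | (2,2) | (2,0) | (0,1) | (0,2) | (0,0)
(1,2) | (1,2) | (1,0) | (1,1) | (2,2) | (2,0) | (2,1) | (0,2) | (0,0) | (0,1)
(2,0) | (2,0) | (2,1) | (2,2) | (0,0) | (0,1) | (0,2) | (1,0) | (1,1) | (1,2)
(2,1) | (2,1) | (2,2) | (2,0) | (0,1) | (0,2) | (0,0) | (1,1) | (1,2) | (1,0)
(2,2) | (2,2) | (2,0) | (2,1) | (0,2) | (0,0) | (0,1) | (1,2) | (1,0) | (1,1)


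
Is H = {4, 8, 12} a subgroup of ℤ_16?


Subgroup test for H = {4, 8, 12} in (ℤ_16, +):
(1) 0 ∈ H? No
(2) Closure: for all a,b ∈ H, (a+b) mod 16 ∈ H? No  [counterexample: 4 + 12 = 0 ∉ H]
(3) Inverses: for all a ∈ H, -a mod 16 ∈ H? Yes

No, H is not a subgroup of ℤ_16


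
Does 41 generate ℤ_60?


g generates ℤ_n iff gcd(g, n) = 1
gcd(41, 60) = 1
Since gcd = 1, 41 is a generator.

Yes, 41 generates ℤ_60


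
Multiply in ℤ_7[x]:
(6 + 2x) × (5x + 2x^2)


Expand and collect like terms; reduce coefficients mod 7:
x^0: 6·0 = 0 ≡ 0 (mod 7)
x^1: 6·5 + 2·0 = 30 ≡ 2 (mod 7)
x^2: 6·2 + 2·5 = 22 ≡ 1 (mod 7)
x^3: 2·2 = 4 ≡ 4 (mod 7)
Result: 2x + x^2 + 4x^3

f · g = 2x + x^2 + 4x^3


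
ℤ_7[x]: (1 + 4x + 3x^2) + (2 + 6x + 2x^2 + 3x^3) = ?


Add coefficients mod 7:
x^0: 1 + 2 = 3 (mod 7)
x^1: 4 + 6 = 3 (mod 7)
x^2: 3 + 2 = 5 (mod 7)
x^3: 0 + 3 = 3 (mod 7)
Result: 3 + 3x + 5x^2 + 3x^3

f + g = 3 + 3x + 5x^2 + 3x^3


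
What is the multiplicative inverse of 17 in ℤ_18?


Use the extended Euclidean algorithm to write 1 = 17·s + 18·t; then s mod 18 is the inverse.
Euclidean algorithm:
  17 = 0·18 + 17
  18 = 1·17 + 1
  17 = 17·1 + 0
gcd(17,18) = 1
Back-substitution gives: 17·(-1) + 18·(1) = 1
So 17⁻¹ ≡ -1 ≡ 17 (mod 18)
Check: 17 × 17 = 289 ≡ 1 (mod 18) ✓

17⁻¹ ≡ 17 (mod 18)


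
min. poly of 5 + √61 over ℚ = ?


Let α = 5 + √61. Then α - 5 = √61, so (α - 5)² = 61, giving α² - 10α - 36 = 0. Degree 2 and α ∉ ℚ, so this is the minimal polynomial.

Minimal polynomial: x² - 10x - 36


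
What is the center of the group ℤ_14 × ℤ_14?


Z(G) = {g ∈ G | gx = xg for all x ∈ G}
Direct product of abelian groups is abelian, so Z(G) = G

Z(ℤ_14 × ℤ_14) = ℤ_14 × ℤ_14


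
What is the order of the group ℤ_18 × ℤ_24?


|A × B| = |A| · |B|
|ℤ_18 × ℤ_24| = 18 × 24 = 432

|ℤ_18 × ℤ_24| = 432


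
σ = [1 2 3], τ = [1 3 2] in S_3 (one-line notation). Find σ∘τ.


σ∘τ: apply τ first, then σ
1 →τ 1 →σ 1
2 →τ 3 →σ 3
3 →τ 2 →σ 2

σ∘τ = [1 3 2]


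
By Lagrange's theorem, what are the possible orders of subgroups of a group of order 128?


Lagrange's theorem: |H| divides |G|
|G| = 128
Divisors of 128: 1, 2, 4, 8, 16, 32, 64, 128

Possible subgroup orders: {1, 2, 4, 8, 16, 32, 64, 128}


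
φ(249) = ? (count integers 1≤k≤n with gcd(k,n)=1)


Factor n: 249 = 3 × 83
φ(n) = n · ∏(1 - 1/p) over distinct primes p | n
φ(249) = 249 · (1 - 1/3) · (1 - 1/83) = 164

φ(249) = 164


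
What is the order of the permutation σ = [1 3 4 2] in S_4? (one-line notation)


Cycle decomposition: (2 3 4)
Cycle lengths: 3
Order = lcm(3) = 3

ord(σ) = 3


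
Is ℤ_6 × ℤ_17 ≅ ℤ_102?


Comparing ℤ_6 × ℤ_17 and ℤ_102:
gcd(6,17) = 1, so ℤ_6 × ℤ_17 ≅ ℤ_102 (CRT)

Yes, ℤ_6 × ℤ_17 ≅ ℤ_102


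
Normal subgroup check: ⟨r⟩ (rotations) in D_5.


H = ⟨r⟩ (rotations) in D_5
The rotation subgroup ⟨r⟩ has index 2 in D_5, so it is normal

Yes, normal subgroup


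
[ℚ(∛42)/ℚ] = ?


∛42 has minimal polynomial x³ - 42 (irreducible over ℚ since 42 is not a perfect cube)

[ℚ(∛42)/ℚ] = 3


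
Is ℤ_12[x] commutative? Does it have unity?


ℤ_12 has zero divisors (2·6 ≡ 0), and these lift to constant zero divisors in ℤ_12[x]; so not an integral domain
Commutative: Yes
Integral domain: No
Has unity: Yes

ℤ_12[x]: Commutative=Yes, Unity=Yes


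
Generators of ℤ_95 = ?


g generates ℤ_n iff gcd(g,n) = 1
Prime factors of 95: 5, 19
Generators are g ∈ {1,...,94} not divisible by any of these primes.
Generators: {1, 2, 3, 4, 6, 7, 8, 9, 11, 12, 13, 14, 16, 17, 18, 21, 22, 23, 24, 26, 27, 28, 29, 31, 32, 33, 34, 36, 37, 39, 41, 42, 43, 44, 46, 47, 48, 49, 51, 52, 53, 54, 56, 58, 59, 61, 62, 63, 64, 66, 67, 68, 69, 71, 72, 73, 74, 77, 78, 79, 81, 82, 83, 84, 86, 87, 88, 89, 91, 92, 93, 94}
Number of generators = φ(95) = 72

Generators of ℤ_95 = {1, 2, 3, 4, 6, 7, 8, 9, 11, 12, 13, 14, 16, 17, 18, 21, 22, 23, 24, 26, 27, 28, 29, 31, 32, 33, 34, 36, 37, 39, 41, 42, 43, 44, 46, 47, 48, 49, 51, 52, 53, 54, 56, 58, 59, 61, 62, 63, 64, 66, 67, 68, 69, 71, 72, 73, 74, 77, 78, 79, 81, 82, 83, 84, 86, 87, 88, 89, 91, 92, 93, 94}


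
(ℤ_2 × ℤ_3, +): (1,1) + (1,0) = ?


Operation: componentwise addition mod (2, 3)
(1,1) + (1,0) = ((a₁+b₁) mod 2, (a₂+b₂) mod 3) with a = (1,1), b = (1,0)

(1,1) + (1,0) = (0,1)


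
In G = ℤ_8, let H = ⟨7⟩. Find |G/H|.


|⟨7⟩| = n / gcd(7, 8) = 8 / 1 = 8
H is normal (ℤ_8 is abelian).
|G/H| = |G| / |H| = 8 / 8 = 1

|G/H| = 1


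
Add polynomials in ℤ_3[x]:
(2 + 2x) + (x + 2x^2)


Add coefficients mod 3:
x^0: 2 + 0 = 2 (mod 3)
x^1: 2 + 1 = 0 (mod 3)
x^2: 0 + 2 = 2 (mod 3)
Result: 2 + 2x^2

f + g = 2 + 2x^2


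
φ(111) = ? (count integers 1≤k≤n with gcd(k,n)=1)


Factor n: 111 = 3 × 37
φ(n) = n · ∏(1 - 1/p) over distinct primes p | n
φ(111) = 111 · (1 - 1/3) · (1 - 1/37) = 72

φ(111) = 72


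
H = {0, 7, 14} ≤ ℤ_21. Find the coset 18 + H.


18 + H = {18 + h (mod 21) : h ∈ H}
18+0=18, 18+7=4, 18+14=11
18 + H = {4, 11, 18} = 4 + H

18 + H = {4, 11, 18}


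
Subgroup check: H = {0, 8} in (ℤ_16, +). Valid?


Subgroup test for H = {0, 8} in (ℤ_16, +):
(1) 0 ∈ H? Yes
(2) Closure: for all a,b ∈ H, (a+b) mod 16 ∈ H? Yes
(3) Inverses: for all a ∈ H, -a mod 16 ∈ H? Yes

Yes, H is a subgroup of ℤ_16


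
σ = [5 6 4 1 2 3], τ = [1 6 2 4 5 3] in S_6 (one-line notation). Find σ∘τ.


σ∘τ: apply τ first, then σ
1 →τ 1 →σ 5
2 →τ 6 →σ 3
3 →τ 2 →σ 6
4 →τ 4 →σ 1
5 →τ 5 →σ 2
6 →τ 3 →σ 4

σ∘τ = [5 3 6 1 2 4]


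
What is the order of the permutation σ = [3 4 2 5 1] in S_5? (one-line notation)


Cycle decomposition: (1 3 2 4 5)
Cycle lengths: 5
Order = lcm(5) = 5

ord(σ) = 5


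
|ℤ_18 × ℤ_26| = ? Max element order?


|ℤ_18 × ℤ_26| = 18 × 26 = 468
Max element order = lcm(18,26) = 234
Cyclic? No (gcd=2)

|ℤ_18×ℤ_26| = 468, max element order = 234


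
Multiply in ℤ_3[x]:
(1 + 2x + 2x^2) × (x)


Expand and collect like terms; reduce coefficients mod 3:
x^0: 1·0 = 0 ≡ 0 (mod 3)
x^1: 1·1 + 2·0 = 1 ≡ 1 (mod 3)
x^2: 2·1 + 2·0 = 2 ≡ 2 (mod 3)
x^3: 2·1 = 2 ≡ 2 (mod 3)
Result: x + 2x^2 + 2x^3

f · g = x + 2x^2 + 2x^3


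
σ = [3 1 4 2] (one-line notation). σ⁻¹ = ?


To find σ⁻¹, swap domain and range:
σ(1) = 3 → σ⁻¹(3) = 1
σ(2) = 1 → σ⁻¹(1) = 2
σ(3) = 4 → σ⁻¹(4) = 3
σ(4) = 2 → σ⁻¹(2) = 4

σ⁻¹ = [2 4 1 3]


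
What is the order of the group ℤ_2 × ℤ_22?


|A × B| = |A| · |B|
|ℤ_2 × ℤ_22| = 2 × 22 = 44

|ℤ_2 × ℤ_22| = 44


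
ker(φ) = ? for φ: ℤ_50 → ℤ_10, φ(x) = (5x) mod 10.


Kernel = preimage of identity
ker(φ) = {x ∈ ℤ_50 : 5x ≡ 0 (mod 10)}. Since 10 | 50, φ is well-defined. The kernel is the cyclic subgroup ⟨2⟩ of ℤ_50 (order 25), i.e. {0, 2, 4, 6, 8, 10, 12, 14, 16, 18, 20, 22, 24, 26, 28, 30, 32, 34, 36, 38, 40, 42, 44, 46, 48}

ker(φ) = {0, 2, 4, 6, 8, 10, 12, 14, 16, 18, 20, 22, 24, 26, 28, 30, 32, 34, 36, 38, 40, 42, 44, 46, 48}


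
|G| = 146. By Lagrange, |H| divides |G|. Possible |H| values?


Lagrange's theorem: |H| divides |G|
|G| = 146
Divisors of 146: 1, 2, 73, 146

Possible subgroup orders: {1, 2, 73, 146}


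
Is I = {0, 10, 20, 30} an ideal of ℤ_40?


Check ideal conditions for I = {0, 10, 20, 30} in ℤ_40:
(1) I is an additive subgroup? Yes
(2) For r ∈ ℤ_40 and a ∈ I: r·a ∈ I? Yes

Yes, I is an ideal of ℤ_40


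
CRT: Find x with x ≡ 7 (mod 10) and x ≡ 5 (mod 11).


m₁ = 10, m₂ = 11, gcd = 1, so CRT applies. M = m₁·m₂ = 110
Let M₁ = M/m₁ = 11, M₂ = M/m₂ = 10
Find y₁ ≡ M₁⁻¹ (mod m₁): 11⁻¹ ≡ 1 (mod 10)
Find y₂ ≡ M₂⁻¹ (mod m₂): 10⁻¹ ≡ 10 (mod 11)
x = a₁·M₁·y₁ + a₂·M₂·y₂ = 7·11·1 + 5·10·10 = 577
Reduce mod 110: x ≡ 27
Check: 27 mod 10 = 7 ✓, 27 mod 11 = 5 ✓

x ≡ 27 (mod 110)


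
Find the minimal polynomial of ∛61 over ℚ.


∛61 satisfies x³ - 61 = 0, irreducible over ℚ (no rational root; 61 is not a perfect cube)

Minimal polynomial: x³ - 61


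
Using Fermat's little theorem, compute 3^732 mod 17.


Fermat's little theorem: if p is prime and gcd(a,p)=1, then a^(p-1) ≡ 1 (mod p)
p = 17 is prime, gcd(3,17) = 1
Reduce exponent: 732 mod 16 = 12
So 3^732 ≡ 3^12 (mod 17)
3^12 mod 17 = 4

3^732 ≡ 4 (mod 17)


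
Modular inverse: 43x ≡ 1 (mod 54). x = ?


Use the extended Euclidean algorithm to write 1 = 43·s + 54·t; then s mod 54 is the inverse.
Euclidean algorithm:
  43 = 0·54 + 43
  54 = 1·43 + 11
  43 = 3·11 + 10
  11 = 1·10 + 1
  10 = 10·1 + 0
gcd(43,54) = 1
Back-substitution gives: 43·(-5) + 54·(4) = 1
So 43⁻¹ ≡ -5 ≡ 49 (mod 54)
Check: 43 × 49 = 2107 ≡ 1 (mod 54) ✓

43⁻¹ ≡ 49 (mod 54)


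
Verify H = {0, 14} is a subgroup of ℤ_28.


Subgroup test for H = {0, 14} in (ℤ_28, +):
(1) 0 ∈ H? Yes
(2) Closure: for all a,b ∈ H, (a+b) mod 28 ∈ H? Yes
(3) Inverses: for all a ∈ H, -a mod 28 ∈ H? Yes

Yes, H is a subgroup of ℤ_28


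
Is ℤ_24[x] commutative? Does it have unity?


ℤ_24 has zero divisors (2·12 ≡ 0), and these lift to constant zero divisors in ℤ_24[x]; so not an integral domain
Commutative: Yes
Integral domain: No
Has unity: Yes

ℤ_24[x]: Commutative=Yes, Unity=Yes


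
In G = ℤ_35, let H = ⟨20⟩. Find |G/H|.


|⟨20⟩| = n / gcd(20, 35) = 35 / 5 = 7
H is normal (ℤ_35 is abelian).
|G/H| = |G| / |H| = 35 / 7 = 5

|G/H| = 5


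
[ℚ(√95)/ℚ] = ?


√95 has minimal polynomial x² - 95 (irreducible over ℚ since 95 is squarefree)

[ℚ(√95)/ℚ] = 2


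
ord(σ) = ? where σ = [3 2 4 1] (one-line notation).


Cycle decomposition: (1 3 4)
Cycle lengths: 3
Order = lcm(3) = 3

ord(σ) = 3


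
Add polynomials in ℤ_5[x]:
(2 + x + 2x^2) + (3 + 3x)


Add coefficients mod 5:
x^0: 2 + 3 = 0 (mod 5)
x^1: 1 + 3 = 4 (mod 5)
x^2: 2 + 0 = 2 (mod 5)
Result: 4x + 2x^2

f + g = 4x + 2x^2


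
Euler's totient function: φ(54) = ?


Factor n: 54 = 2 × 3^3
φ(n) = n · ∏(1 - 1/p) over distinct primes p | n
φ(54) = 54 · (1 - 1/2) · (1 - 1/3) = 18

φ(54) = 18


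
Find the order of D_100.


|D_n| = 2n (n rotations and n reflections)
|D_100| = 2×100 = 200

|D_100| = 200


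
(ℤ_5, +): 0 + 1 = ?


Operation: addition mod 5
0 + 1 = (a + b) mod 5 with a = 0, b = 1

0 + 1 = 1


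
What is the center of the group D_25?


Z(G) = {g ∈ G | gx = xg for all x ∈ G}
For odd n, Z(D_n) = {e}: no nontrivial rotation commutes with all reflections

Z(D_25) = {e}


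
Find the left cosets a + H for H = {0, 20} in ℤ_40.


H = {0, 20}, |H| = 2
Number of cosets = |G|/|H| = 40/2 = 20
0 + H = {0, 20}
1 + H = {1, 21}
2 + H = {2, 22}
3 + H = {3, 23}
4 + H = {4, 24}
5 + H = {5, 25}
6 + H = {6, 26}
7 + H = {7, 27}
8 + H = {8, 28}
9 + H = {9, 29}
10 + H = {10, 30}
11 + H = {11, 31}
12 + H = {12, 32}
13 + H = {13, 33}
14 + H = {14, 34}
15 + H = {15, 35}
16 + H = {16, 36}
17 + H = {17, 37}
18 + H = {18, 38}
19 + H = {19, 39}

Cosets: 0+H={0,20}; 1+H={1,21}; 2+H={2,22}; 3+H={3,23}; 4+H={4,24}; 5+H={5,25}; 6+H={6,26}; 7+H={7,27}; 8+H={8,28}; 9+H={9,29}; 10+H={10,30}; 11+H={11,31}; 12+H={12,32}; 13+H={13,33}; 14+H={14,34}; 15+H={15,35}; 16+H={16,36}; 17+H={17,37}; 18+H={18,38}; 19+H={19,39}


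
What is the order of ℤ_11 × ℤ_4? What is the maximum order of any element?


|ℤ_11 × ℤ_4| = 11 × 4 = 44
Max element order = lcm(11,4) = 44
Cyclic? Yes (gcd=1)

|ℤ_11×ℤ_4| = 44, max element order = 44


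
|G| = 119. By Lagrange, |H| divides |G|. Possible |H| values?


Lagrange's theorem: |H| divides |G|
|G| = 119
Divisors of 119: 1, 7, 17, 119

Possible subgroup orders: {1, 7, 17, 119}


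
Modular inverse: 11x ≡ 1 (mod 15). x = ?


Use the extended Euclidean algorithm to write 1 = 11·s + 15·t; then s mod 15 is the inverse.
Euclidean algorithm:
  11 = 0·15 + 11
  15 = 1·11 + 4
  11 = 2·4 + 3
  4 = 1·3 + 1
  3 = 3·1 + 0
gcd(11,15) = 1
Back-substitution gives: 11·(-4) + 15·(3) = 1
So 11⁻¹ ≡ -4 ≡ 11 (mod 15)
Check: 11 × 11 = 121 ≡ 1 (mod 15) ✓

11⁻¹ ≡ 11 (mod 15)


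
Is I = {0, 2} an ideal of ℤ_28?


Check ideal conditions for I = {0, 2} in ℤ_28:
(1) I is an additive subgroup? No
(2) For r ∈ ℤ_28 and a ∈ I: r·a ∈ I? No  [counterexample: r=2, a=2, r·a mod 28 = 4 ∉ I]

No, I is not an ideal of ℤ_28


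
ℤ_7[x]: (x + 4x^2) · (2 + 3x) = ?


Expand and collect like terms; reduce coefficients mod 7:
x^0: 0·2 = 0 ≡ 0 (mod 7)
x^1: 0·3 + 1·2 = 2 ≡ 2 (mod 7)
x^2: 1·3 + 4·2 = 11 ≡ 4 (mod 7)
x^3: 4·3 = 12 ≡ 5 (mod 7)
Result: 2x + 4x^2 + 5x^3

f · g = 2x + 4x^2 + 5x^3


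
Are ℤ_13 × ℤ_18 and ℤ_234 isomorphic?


Comparing ℤ_13 × ℤ_18 and ℤ_234:
gcd(13,18) = 1, so ℤ_13 × ℤ_18 ≅ ℤ_234 (CRT)

Yes, ℤ_13 × ℤ_18 ≅ ℤ_234


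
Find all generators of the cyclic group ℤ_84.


g generates ℤ_n iff gcd(g,n) = 1
Prime factors of 84: 2, 3, 7
Generators are g ∈ {1,...,83} not divisible by any of these primes.
Generators: {1, 5, 11, 13, 17, 19, 23, 25, 29, 31, 37, 41, 43, 47, 53, 55, 59, 61, 65, 67, 71, 73, 79, 83}
Number of generators = φ(84) = 24

Generators of ℤ_84 = {1, 5, 11, 13, 17, 19, 23, 25, 29, 31, 37, 41, 43, 47, 53, 55, 59, 61, 65, 67, 71, 73, 79, 83}


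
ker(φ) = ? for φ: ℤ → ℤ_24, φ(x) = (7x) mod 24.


Kernel = preimage of identity
ker(φ) = {x ∈ ℤ : 7x ≡ 0 (mod 24)}. gcd(7,24) = 1, so 7x ≡ 0 (mod 24) ⟺ x ≡ 0 (mod 24/1 = 24). Hence ker(φ) = 24ℤ

ker(φ) = 24ℤ


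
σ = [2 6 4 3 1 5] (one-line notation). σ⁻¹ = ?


To find σ⁻¹, swap domain and range:
σ(1) = 2 → σ⁻¹(2) = 1
σ(2) = 6 → σ⁻¹(6) = 2
σ(3) = 4 → σ⁻¹(4) = 3
σ(4) = 3 → σ⁻¹(3) = 4
σ(5) = 1 → σ⁻¹(1) = 5
σ(6) = 5 → σ⁻¹(5) = 6

σ⁻¹ = [5 1 4 3 6 2]


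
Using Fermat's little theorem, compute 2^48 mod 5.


Fermat's little theorem: if p is prime and gcd(a,p)=1, then a^(p-1) ≡ 1 (mod p)
p = 5 is prime, gcd(2,5) = 1
Reduce exponent: 48 mod 4 = 0
So 2^48 ≡ 2^0 (mod 5)
2^0 = 1

2^48 ≡ 1 (mod 5)


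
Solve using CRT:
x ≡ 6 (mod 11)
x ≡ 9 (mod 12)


m₁ = 11, m₂ = 12, gcd = 1, so CRT applies. M = m₁·m₂ = 132
Let M₁ = M/m₁ = 12, M₂ = M/m₂ = 11
Find y₁ ≡ M₁⁻¹ (mod m₁): 12⁻¹ ≡ 1 (mod 11)
Find y₂ ≡ M₂⁻¹ (mod m₂): 11⁻¹ ≡ 11 (mod 12)
x = a₁·M₁·y₁ + a₂·M₂·y₂ = 6·12·1 + 9·11·11 = 1161
Reduce mod 132: x ≡ 105
Check: 105 mod 11 = 6 ✓, 105 mod 12 = 9 ✓

x ≡ 105 (mod 132)


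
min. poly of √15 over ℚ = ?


√15 satisfies x² - 15 = 0, irreducible over ℚ since 15 is squarefree

Minimal polynomial: x² - 15


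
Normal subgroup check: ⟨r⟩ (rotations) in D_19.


H = ⟨r⟩ (rotations) in D_19
The rotation subgroup ⟨r⟩ has index 2 in D_19, so it is normal

Yes, normal subgroup


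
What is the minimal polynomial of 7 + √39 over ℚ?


Let α = 7 + √39. Then α - 7 = √39, so (α - 7)² = 39, giving α² - 14α + 10 = 0. Degree 2 and α ∉ ℚ, so this is the minimal polynomial.

Minimal polynomial: x² - 14x + 10


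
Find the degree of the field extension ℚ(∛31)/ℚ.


∛31 has minimal polynomial x³ - 31 (irreducible over ℚ since 31 is not a perfect cube)

[ℚ(∛31)/ℚ] = 3


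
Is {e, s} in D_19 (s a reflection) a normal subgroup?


H = {e, s} in D_19 (s a reflection)
r·s·r⁻¹ = sr⁻² ≠ s for n ≥ 3, so {e, s} is not closed under conjugation

No, not a normal subgroup


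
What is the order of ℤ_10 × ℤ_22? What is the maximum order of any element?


|ℤ_10 × ℤ_22| = 10 × 22 = 220
Max element order = lcm(10,22) = 110
Cyclic? No (gcd=2)

|ℤ_10×ℤ_22| = 220, max element order = 110


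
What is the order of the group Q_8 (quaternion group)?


Q_8 = {±1, ±i, ±j, ±k}
|Q_8| = 8

|Q_8 (quaternion group)| = 8


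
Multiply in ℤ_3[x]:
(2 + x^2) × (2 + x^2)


Expand and collect like terms; reduce coefficients mod 3:
x^0: 2·2 = 4 ≡ 1 (mod 3)
x^1: 2·0 + 0·2 = 0 ≡ 0 (mod 3)
x^2: 2·1 + 0·0 + 1·2 = 4 ≡ 1 (mod 3)
x^3: 0·1 + 1·0 = 0 ≡ 0 (mod 3)
x^4: 1·1 = 1 ≡ 1 (mod 3)
Result: 1 + x^2 + x^4

f · g = 1 + x^2 + x^4


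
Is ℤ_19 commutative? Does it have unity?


ℤ_19 is a commutative ring with unity 1; 19 is prime, so ℤ_19 is a field (hence an integral domain)
Commutative: Yes
Integral domain: Yes
Has unity: Yes

ℤ_19: Commutative=Yes, Unity=Yes


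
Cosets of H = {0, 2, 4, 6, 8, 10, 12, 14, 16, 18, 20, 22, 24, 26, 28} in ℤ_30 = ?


H = {0, 2, 4, 6, 8, 10, 12, 14, 16, 18, 20, 22, 24, 26, 28}, |H| = 15
Number of cosets = |G|/|H| = 30/15 = 2
0 + H = {0, 2, 4, 6, 8, 10, 12, 14, 16, 18, 20, 22, 24, 26, 28}
1 + H = {1, 3, 5, 7, 9, 11, 13, 15, 17, 19, 21, 23, 25, 27, 29}

Cosets: 0+H={0,2,4,6,8,10,12,14,16,18,20,22,24,26,28}; 1+H={1,3,5,7,9,11,13,15,17,19,21,23,25,27,29}


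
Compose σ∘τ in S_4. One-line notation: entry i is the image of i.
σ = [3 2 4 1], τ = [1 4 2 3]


σ∘τ: apply τ first, then σ
1 →τ 1 →σ 3
2 →τ 4 →σ 1
3 →τ 2 →σ 2
4 →τ 3 →σ 4

σ∘τ = [3 1 2 4]


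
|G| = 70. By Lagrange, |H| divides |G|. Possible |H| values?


Lagrange's theorem: |H| divides |G|
|G| = 70
Divisors of 70: 1, 2, 5, 7, 10, 14, 35, 70

Possible subgroup orders: {1, 2, 5, 7, 10, 14, 35, 70}


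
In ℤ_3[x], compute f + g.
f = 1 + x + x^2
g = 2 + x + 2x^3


Add coefficients mod 3:
x^0: 1 + 2 = 0 (mod 3)
x^1: 1 + 1 = 2 (mod 3)
x^2: 1 + 0 = 1 (mod 3)
x^3: 0 + 2 = 2 (mod 3)
Result: 2x + x^2 + 2x^3

f + g = 2x + x^2 + 2x^3


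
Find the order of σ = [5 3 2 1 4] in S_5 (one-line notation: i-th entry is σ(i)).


Cycle decomposition: (1 5 4) (2 3)
Cycle lengths: 3, 2
Order = lcm(3, 2) = 6

ord(σ) = 6


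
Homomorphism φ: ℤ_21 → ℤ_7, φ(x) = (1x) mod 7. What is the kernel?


Kernel = preimage of identity
ker(φ) = {x ∈ ℤ_21 : 1x ≡ 0 (mod 7)}. Since 7 | 21, φ is well-defined. The kernel is the cyclic subgroup ⟨7⟩ of ℤ_21 (order 3), i.e. {0, 7, 14}

ker(φ) = {0, 7, 14}


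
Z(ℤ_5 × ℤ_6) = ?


Z(G) = {g ∈ G | gx = xg for all x ∈ G}
Direct product of abelian groups is abelian, so Z(G) = G

Z(ℤ_5 × ℤ_6) = ℤ_5 × ℤ_6


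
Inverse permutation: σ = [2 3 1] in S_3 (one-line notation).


To find σ⁻¹, swap domain and range:
σ(1) = 2 → σ⁻¹(2) = 1
σ(2) = 3 → σ⁻¹(3) = 2
σ(3) = 1 → σ⁻¹(1) = 3

σ⁻¹ = [3 1 2]


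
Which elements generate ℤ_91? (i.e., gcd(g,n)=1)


g generates ℤ_n iff gcd(g,n) = 1
Prime factors of 91: 7, 13
Generators are g ∈ {1,...,90} not divisible by any of these primes.
Generators: {1, 2, 3, 4, 5, 6, 8, 9, 10, 11, 12, 15, 16, 17, 18, 19, 20, 22, 23, 24, 25, 27, 29, 30, 31, 32, 33, 34, 36, 37, 38, 40, 41, 43, 44, 45, 46, 47, 48, 50, 51, 53, 54, 55, 57, 58, 59, 60, 61, 62, 64, 66, 67, 68, 69, 71, 72, 73, 74, 75, 76, 79, 80, 81, 82, 83, 85, 86, 87, 88, 89, 90}
Number of generators = φ(91) = 72

Generators of ℤ_91 = {1, 2, 3, 4, 5, 6, 8, 9, 10, 11, 12, 15, 16, 17, 18, 19, 20, 22, 23, 24, 25, 27, 29, 30, 31, 32, 33, 34, 36, 37, 38, 40, 41, 43, 44, 45, 46, 47, 48, 50, 51, 53, 54, 55, 57, 58, 59, 60, 61, 62, 64, 66, 67, 68, 69, 71, 72, 73, 74, 75, 76, 79, 80, 81, 82, 83, 85, 86, 87, 88, 89, 90}


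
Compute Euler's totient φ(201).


Factor n: 201 = 3 × 67
φ(n) = n · ∏(1 - 1/p) over distinct primes p | n
φ(201) = 201 · (1 - 1/3) · (1 - 1/67) = 132

φ(201) = 132


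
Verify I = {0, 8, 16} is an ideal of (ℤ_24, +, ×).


Check ideal conditions for I = {0, 8, 16} in ℤ_24:
(1) I is an additive subgroup? Yes
(2) For r ∈ ℤ_24 and a ∈ I: r·a ∈ I? Yes

Yes, I is an ideal of ℤ_24


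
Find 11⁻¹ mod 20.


Use the extended Euclidean algorithm to write 1 = 11·s + 20·t; then s mod 20 is the inverse.
Euclidean algorithm:
  11 = 0·20 + 11
  20 = 1·11 + 9
  11 = 1·9 + 2
  9 = 4·2 + 1
  2 = 2·1 + 0
gcd(11,20) = 1
Back-substitution gives: 11·(-9) + 20·(5) = 1
So 11⁻¹ ≡ -9 ≡ 11 (mod 20)
Check: 11 × 11 = 121 ≡ 1 (mod 20) ✓

11⁻¹ ≡ 11 (mod 20)


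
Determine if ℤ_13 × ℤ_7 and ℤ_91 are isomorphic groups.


Comparing ℤ_13 × ℤ_7 and ℤ_91:
gcd(13,7) = 1, so ℤ_13 × ℤ_7 ≅ ℤ_91 (CRT)

Yes, ℤ_13 × ℤ_7 ≅ ℤ_91


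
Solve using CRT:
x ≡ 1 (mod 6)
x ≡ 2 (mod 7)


m₁ = 6, m₂ = 7, gcd = 1, so CRT applies. M = m₁·m₂ = 42
Let M₁ = M/m₁ = 7, M₂ = M/m₂ = 6
Find y₁ ≡ M₁⁻¹ (mod m₁): 7⁻¹ ≡ 1 (mod 6)
Find y₂ ≡ M₂⁻¹ (mod m₂): 6⁻¹ ≡ 6 (mod 7)
x = a₁·M₁·y₁ + a₂·M₂·y₂ = 1·7·1 + 2·6·6 = 79
Reduce mod 42: x ≡ 37
Check: 37 mod 6 = 1 ✓, 37 mod 7 = 2 ✓

x ≡ 37 (mod 42)


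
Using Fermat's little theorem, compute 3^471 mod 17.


Fermat's little theorem: if p is prime and gcd(a,p)=1, then a^(p-1) ≡ 1 (mod p)
p = 17 is prime, gcd(3,17) = 1
Reduce exponent: 471 mod 16 = 7
So 3^471 ≡ 3^7 (mod 17)
3^7 mod 17 = 11

3^471 ≡ 11 (mod 17)


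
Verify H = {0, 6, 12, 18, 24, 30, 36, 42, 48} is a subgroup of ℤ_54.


Subgroup test for H = {0, 6, 12, 18, 24, 30, 36, 42, 48} in (ℤ_54, +):
(1) 0 ∈ H? Yes
(2) Closure: for all a,b ∈ H, (a+b) mod 54 ∈ H? Yes
(3) Inverses: for all a ∈ H, -a mod 54 ∈ H? Yes

Yes, H is a subgroup of ℤ_54


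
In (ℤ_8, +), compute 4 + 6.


Operation: addition mod 8
4 + 6 = (a + b) mod 8 with a = 4, b = 6

4 + 6 = 2


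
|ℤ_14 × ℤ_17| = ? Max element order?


|ℤ_14 × ℤ_17| = 14 × 17 = 238
Max element order = lcm(14,17) = 238
Cyclic? Yes (gcd=1)

|ℤ_14×ℤ_17| = 238, max element order = 238


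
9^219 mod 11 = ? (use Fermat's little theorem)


Fermat's little theorem: if p is prime and gcd(a,p)=1, then a^(p-1) ≡ 1 (mod p)
p = 11 is prime, gcd(9,11) = 1
Reduce exponent: 219 mod 10 = 9
So 9^219 ≡ 9^9 (mod 11)
9^9 mod 11 = 5

9^219 ≡ 5 (mod 11)


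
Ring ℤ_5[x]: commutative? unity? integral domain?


ℤ_5 is a field (n prime), so ℤ_5[x] is a commutative integral domain with unity
Commutative: Yes
Integral domain: Yes
Has unity: Yes

ℤ_5[x]: Commutative=Yes, Unity=Yes


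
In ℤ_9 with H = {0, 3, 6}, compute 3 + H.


3 + H = {3 + h (mod 9) : h ∈ H}
3+0=3, 3+3=6, 3+6=0
3 + H = {0, 3, 6} = 0 + H

3 + H = {0, 3, 6}


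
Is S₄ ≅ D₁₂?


Comparing S₄ and D₁₂:
S₄ has trivial center; D₁₂ has center {e, r⁶}

No, S₄ ≇ D₁₂


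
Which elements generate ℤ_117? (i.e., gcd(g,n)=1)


g generates ℤ_n iff gcd(g,n) = 1
Prime factors of 117: 3, 13
Generators are g ∈ {1,...,116} not divisible by any of these primes.
Generators: {1, 2, 4, 5, 7, 8, 10, 11, 14, 16, 17, 19, 20, 22, 23, 25, 28, 29, 31, 32, 34, 35, 37, 38, 40, 41, 43, 44, 46, 47, 49, 50, 53, 55, 56, 58, 59, 61, 62, 64, 67, 68, 70, 71, 73, 74, 76, 77, 79, 80, 82, 83, 85, 86, 88, 89, 92, 94, 95, 97, 98, 100, 101, 103, 106, 107, 109, 110, 112, 113, 115, 116}
Number of generators = φ(117) = 72

Generators of ℤ_117 = {1, 2, 4, 5, 7, 8, 10, 11, 14, 16, 17, 19, 20, 22, 23, 25, 28, 29, 31, 32, 34, 35, 37, 38, 40, 41, 43, 44, 46, 47, 49, 50, 53, 55, 56, 58, 59, 61, 62, 64, 67, 68, 70, 71, 73, 74, 76, 77, 79, 80, 82, 83, 85, 86, 88, 89, 92, 94, 95, 97, 98, 100, 101, 103, 106, 107, 109, 110, 112, 113, 115, 116}


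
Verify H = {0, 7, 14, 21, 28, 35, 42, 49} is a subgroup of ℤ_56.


Subgroup test for H = {0, 7, 14, 21, 28, 35, 42, 49} in (ℤ_56, +):
(1) 0 ∈ H? Yes
(2) Closure: for all a,b ∈ H, (a+b) mod 56 ∈ H? Yes
(3) Inverses: for all a ∈ H, -a mod 56 ∈ H? Yes

Yes, H is a subgroup of ℤ_56


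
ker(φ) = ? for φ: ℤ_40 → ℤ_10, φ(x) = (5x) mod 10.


Kernel = preimage of identity
ker(φ) = {x ∈ ℤ_40 : 5x ≡ 0 (mod 10)}. Since 10 | 40, φ is well-defined. The kernel is the cyclic subgroup ⟨2⟩ of ℤ_40 (order 20), i.e. {0, 2, 4, 6, 8, 10, 12, 14, 16, 18, 20, 22, 24, 26, 28, 30, 32, 34, 36, 38}

ker(φ) = {0, 2, 4, 6, 8, 10, 12, 14, 16, 18, 20, 22, 24, 26, 28, 30, 32, 34, 36, 38}


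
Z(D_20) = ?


Z(G) = {g ∈ G | gx = xg for all x ∈ G}
For even n, Z(D_n) = {e, r^(n/2)}: the 180° rotation r^10 commutes with every reflection and rotation

Z(D_20) = {e, r^10}


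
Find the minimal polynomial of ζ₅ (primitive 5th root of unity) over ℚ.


ζ₅ is a root of Φ₅(x) = x⁴ + x³ + x² + x + 1, irreducible over ℚ

Minimal polynomial: x⁴ + x³ + x² + x + 1


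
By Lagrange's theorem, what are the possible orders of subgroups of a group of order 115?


Lagrange's theorem: |H| divides |G|
|G| = 115
Divisors of 115: 1, 5, 23, 115

Possible subgroup orders: {1, 5, 23, 115}


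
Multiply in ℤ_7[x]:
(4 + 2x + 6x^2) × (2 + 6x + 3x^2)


Expand and collect like terms; reduce coefficients mod 7:
x^0: 4·2 = 8 ≡ 1 (mod 7)
x^1: 4·6 + 2·2 = 28 ≡ 0 (mod 7)
x^2: 4·3 + 2·6 + 6·2 = 36 ≡ 1 (mod 7)
x^3: 2·3 + 6·6 = 42 ≡ 0 (mod 7)
x^4: 6·3 = 18 ≡ 4 (mod 7)
Result: 1 + x^2 + 4x^4

f · g = 1 + x^2 + 4x^4


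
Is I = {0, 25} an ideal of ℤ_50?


Check ideal conditions for I = {0, 25} in ℤ_50:
(1) I is an additive subgroup? Yes
(2) For r ∈ ℤ_50 and a ∈ I: r·a ∈ I? Yes

Yes, I is an ideal of ℤ_50


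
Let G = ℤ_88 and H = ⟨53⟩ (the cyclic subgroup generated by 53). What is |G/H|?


|⟨53⟩| = n / gcd(53, 88) = 88 / 1 = 88
H is normal (ℤ_88 is abelian).
|G/H| = |G| / |H| = 88 / 88 = 1

|G/H| = 1


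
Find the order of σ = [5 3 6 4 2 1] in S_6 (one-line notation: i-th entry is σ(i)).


Cycle decomposition: (1 5 2 3 6)
Cycle lengths: 5
Order = lcm(5) = 5

ord(σ) = 5


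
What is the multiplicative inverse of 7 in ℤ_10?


Use the extended Euclidean algorithm to write 1 = 7·s + 10·t; then s mod 10 is the inverse.
Euclidean algorithm:
  7 = 0·10 + 7
  10 = 1·7 + 3
  7 = 2·3 + 1
  3 = 3·1 + 0
gcd(7,10) = 1
Back-substitution gives: 7·(3) + 10·(-2) = 1
So 7⁻¹ ≡ 3 ≡ 3 (mod 10)
Check: 7 × 3 = 21 ≡ 1 (mod 10) ✓

7⁻¹ ≡ 3 (mod 10)


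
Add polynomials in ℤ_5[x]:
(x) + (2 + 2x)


Add coefficients mod 5:
x^0: 0 + 2 = 2 (mod 5)
x^1: 1 + 2 = 3 (mod 5)
Result: 2 + 3x

f + g = 2 + 3x


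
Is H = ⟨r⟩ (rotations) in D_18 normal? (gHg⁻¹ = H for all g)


H = ⟨r⟩ (rotations) in D_18
The rotation subgroup ⟨r⟩ has index 2 in D_18, so it is normal

Yes, normal subgroup


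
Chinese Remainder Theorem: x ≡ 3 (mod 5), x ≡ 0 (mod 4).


m₁ = 5, m₂ = 4, gcd = 1, so CRT applies. M = m₁·m₂ = 20
Let M₁ = M/m₁ = 4, M₂ = M/m₂ = 5
Find y₁ ≡ M₁⁻¹ (mod m₁): 4⁻¹ ≡ 4 (mod 5)
Find y₂ ≡ M₂⁻¹ (mod m₂): 5⁻¹ ≡ 1 (mod 4)
x = a₁·M₁·y₁ + a₂·M₂·y₂ = 3·4·4 + 0·5·1 = 48
Reduce mod 20: x ≡ 8
Check: 8 mod 5 = 3 ✓, 8 mod 4 = 0 ✓

x ≡ 8 (mod 20)


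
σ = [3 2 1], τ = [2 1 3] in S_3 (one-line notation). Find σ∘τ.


σ∘τ: apply τ first, then σ
1 →τ 2 →σ 2
2 →τ 1 →σ 3
3 →τ 3 →σ 1

σ∘τ = [2 3 1]


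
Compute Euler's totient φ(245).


Factor n: 245 = 5 × 7^2
φ(n) = n · ∏(1 - 1/p) over distinct primes p | n
φ(245) = 245 · (1 - 1/5) · (1 - 1/7) = 168

φ(245) = 168


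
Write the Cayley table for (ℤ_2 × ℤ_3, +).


Elements: {(0,0), (0,1), (0,2), (1,0), (1,1), (1,2)}
Operation: componentwise addition mod (2, 3)
Entry (a, b) = ((a₁+b₁) mod 2, (a₂+b₂) mod 3)

Cayley table:
      | (0,0) | (0,1) | (0,2) | (1,0) | (1,1) | (1,2)
(0,0) | (0,0) | (0,1) | (0,2) | (1,0) | (1,1) | (1,2)
(0,1) | (0,1) | (0,2) | (0,0) | (1,1) | (1,2) | (1,0)
(0,2) | (0,2) | (0,0) | (0,1) | (1,2) | (1,0) | (1,1)
(1,0) | (1,0) | (1,1) | (1,2) | (0,0) | (0,1) | (0,2)
(1,1) | (1,1) | (1,2) | (1,0) | (0,1) | (0,2) | (0,0)
(1,2) | (1,2) | (1,0) | (1,1) | (0,2) | (0,0) | (0,1)


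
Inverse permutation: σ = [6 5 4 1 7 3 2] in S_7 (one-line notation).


To find σ⁻¹, swap domain and range:
σ(1) = 6 → σ⁻¹(6) = 1
σ(2) = 5 → σ⁻¹(5) = 2
σ(3) = 4 → σ⁻¹(4) = 3
σ(4) = 1 → σ⁻¹(1) = 4
σ(5) = 7 → σ⁻¹(7) = 5
σ(6) = 3 → σ⁻¹(3) = 6
σ(7) = 2 → σ⁻¹(2) = 7

σ⁻¹ = [4 7 6 3 2 1 5]


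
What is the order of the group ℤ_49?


ℤ_n has n elements.

|ℤ_49| = 49


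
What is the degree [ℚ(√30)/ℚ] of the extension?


√30 has minimal polynomial x² - 30 (irreducible over ℚ since 30 is squarefree)

[ℚ(√30)/ℚ] = 2


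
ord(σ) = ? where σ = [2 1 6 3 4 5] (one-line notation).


Cycle decomposition: (1 2) (3 6 5 4)
Cycle lengths: 2, 4
Order = lcm(2, 4) = 4

ord(σ) = 4


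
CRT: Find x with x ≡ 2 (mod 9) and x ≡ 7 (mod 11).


m₁ = 9, m₂ = 11, gcd = 1, so CRT applies. M = m₁·m₂ = 99
Let M₁ = M/m₁ = 11, M₂ = M/m₂ = 9
Find y₁ ≡ M₁⁻¹ (mod m₁): 11⁻¹ ≡ 5 (mod 9)
Find y₂ ≡ M₂⁻¹ (mod m₂): 9⁻¹ ≡ 5 (mod 11)
x = a₁·M₁·y₁ + a₂·M₂·y₂ = 2·11·5 + 7·9·5 = 425
Reduce mod 99: x ≡ 29
Check: 29 mod 9 = 2 ✓, 29 mod 11 = 7 ✓

x ≡ 29 (mod 99)


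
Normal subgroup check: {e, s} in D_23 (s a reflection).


H = {e, s} in D_23 (s a reflection)
r·s·r⁻¹ = sr⁻² ≠ s for n ≥ 3, so {e, s} is not closed under conjugation

No, not a normal subgroup


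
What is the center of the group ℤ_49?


Z(G) = {g ∈ G | gx = xg for all x ∈ G}
ℤ_49 is abelian, so Z(G) = G

Z(ℤ_49) = ℤ_49


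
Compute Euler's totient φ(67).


Factor n: 67 = 67
φ(n) = n · ∏(1 - 1/p) over distinct primes p | n
φ(67) = 67 · (1 - 1/67) = 66

φ(67) = 66


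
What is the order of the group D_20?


|D_n| = 2n (n rotations and n reflections)
|D_20| = 2×20 = 40

|D_20| = 40


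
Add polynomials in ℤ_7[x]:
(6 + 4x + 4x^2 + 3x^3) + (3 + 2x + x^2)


Add coefficients mod 7:
x^0: 6 + 3 = 2 (mod 7)
x^1: 4 + 2 = 6 (mod 7)
x^2: 4 + 1 = 5 (mod 7)
x^3: 3 + 0 = 3 (mod 7)
Result: 2 + 6x + 5x^2 + 3x^3

f + g = 2 + 6x + 5x^2 + 3x^3
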